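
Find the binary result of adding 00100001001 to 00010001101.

Add column by column from the right: bit + bit + carry-in; write the sum mod 2, carry 1 when the sum is 2 or 3.
carry:  00000010010
        00100001001
+       00010001101
-------------------
       000110010110
(the carry out of the leftmost column, 0, becomes the leading bit)
Decimal check:
  00100001001 = 256 + 8 + 1 = 265
  00010001101 = 128 + 8 + 4 + 1 = 141
  265 + 141 = 406, and 000110010110 = 256 + 128 + 16 + 4 + 2 = 406 ✓



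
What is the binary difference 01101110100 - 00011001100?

Method 1 - Direct subtraction (column by column from the right: bit − bit − borrow-in; if negative, add 2 and borrow 1 from the next column):
borrow: 00100010000
        01101110100
-       00011001100
-------------------
        01010101000

Method 2 - Add two's complement:
Two's complement of 00011001100: invert → 11100110011, add 1 → 11100110100
  01101110100
+ 11100110100
-------------
 101010101000  (end carry out of the top bit = 1)
Discarding the end carry: 01010101000
Decimal check:
  01101110100 = 512 + 256 + 64 + 32 + 16 + 4 = 884
  00011001100 = 128 + 64 + 8 + 4 = 204
  884 - 204 = 680, and 01010101000 = 512 + 128 + 32 + 8 = 680 ✓



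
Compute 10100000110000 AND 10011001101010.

AND: 1 only when both bits are 1
  10100000110000
& 10011001101010
----------------
  10000000100000
Decimal: 10288 & 9834 = 8224



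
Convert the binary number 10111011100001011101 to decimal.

Sum of powers of 2 for each 1-bit:
2^0 + 2^2 + 2^3 + 2^4 + 2^6 + 2^11 + 2^12 + 2^13 + 2^15 + 2^16 + 2^17 + 2^19
= 1 + 4 + 8 + 16 + 64 + 2048 + 4096 + 8192 + 32768 + 65536 + 131072 + 524288
= 768093



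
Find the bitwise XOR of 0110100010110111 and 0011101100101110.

XOR: 1 when bits differ
  0110100010110111
^ 0011101100101110
------------------
  0101001110011001
Decimal: 26807 ^ 15150 = 21401



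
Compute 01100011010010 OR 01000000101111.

OR: 1 when either bit is 1
  01100011010010
| 01000000101111
----------------
  01100011111111
Decimal: 6354 | 4143 = 6399



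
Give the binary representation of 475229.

Using repeated division by 2:
475229 ÷ 2 = 237614 remainder 1
237614 ÷ 2 = 118807 remainder 0
118807 ÷ 2 = 59403 remainder 1
59403 ÷ 2 = 29701 remainder 1
29701 ÷ 2 = 14850 remainder 1
14850 ÷ 2 = 7425 remainder 0
7425 ÷ 2 = 3712 remainder 1
3712 ÷ 2 = 1856 remainder 0
1856 ÷ 2 = 928 remainder 0
928 ÷ 2 = 464 remainder 0
464 ÷ 2 = 232 remainder 0
232 ÷ 2 = 116 remainder 0
116 ÷ 2 = 58 remainder 0
58 ÷ 2 = 29 remainder 0
29 ÷ 2 = 14 remainder 1
14 ÷ 2 = 7 remainder 0
7 ÷ 2 = 3 remainder 1
3 ÷ 2 = 1 remainder 1
1 ÷ 2 = 0 remainder 1
Reading remainders bottom to top: 1110100000001011101



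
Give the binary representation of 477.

Using repeated division by 2:
477 ÷ 2 = 238 remainder 1
238 ÷ 2 = 119 remainder 0
119 ÷ 2 = 59 remainder 1
59 ÷ 2 = 29 remainder 1
29 ÷ 2 = 14 remainder 1
14 ÷ 2 = 7 remainder 0
7 ÷ 2 = 3 remainder 1
3 ÷ 2 = 1 remainder 1
1 ÷ 2 = 0 remainder 1
Reading remainders bottom to top: 111011101



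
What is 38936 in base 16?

Using repeated division by 16 (digits 10–15 are A–F):
38936 ÷ 16 = 2433 remainder 8
2433 ÷ 16 = 152 remainder 1
152 ÷ 16 = 9 remainder 8
9 ÷ 16 = 0 remainder 9
Reading remainders bottom to top: 9818



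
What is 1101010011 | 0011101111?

OR: 1 when either bit is 1
  1101010011
| 0011101111
------------
  1111111111
Decimal: 851 | 239 = 1023



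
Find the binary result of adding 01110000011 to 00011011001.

Add column by column from the right: bit + bit + carry-in; write the sum mod 2, carry 1 when the sum is 2 or 3.
carry:  11100000110
        01110000011
+       00011011001
-------------------
       010001011100
(the carry out of the leftmost column, 0, becomes the leading bit)
Decimal check:
  01110000011 = 512 + 256 + 128 + 2 + 1 = 899
  00011011001 = 128 + 64 + 16 + 8 + 1 = 217
  899 + 217 = 1116, and 010001011100 = 1024 + 64 + 16 + 8 + 4 = 1116 ✓



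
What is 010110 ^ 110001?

XOR: 1 when bits differ
  010110
^ 110001
--------
  100111
Decimal: 22 ^ 49 = 39



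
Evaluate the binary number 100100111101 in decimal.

Sum of powers of 2 for each 1-bit:
2^0 + 2^2 + 2^3 + 2^4 + 2^5 + 2^8 + 2^11
= 1 + 4 + 8 + 16 + 32 + 256 + 2048
= 2365



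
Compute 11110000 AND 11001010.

AND: 1 only when both bits are 1
  11110000
& 11001010
----------
  11000000
Decimal: 240 & 202 = 192



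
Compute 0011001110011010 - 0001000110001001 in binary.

Method 1 - Direct subtraction (column by column from the right: bit − bit − borrow-in; if negative, add 2 and borrow 1 from the next column):
borrow: 0000000000000010
        0011001110011010
-       0001000110001001
------------------------
        0010001000010001

Method 2 - Add two's complement:
Two's complement of 0001000110001001: invert → 1110111001110110, add 1 → 1110111001110111
  0011001110011010
+ 1110111001110111
------------------
 10010001000010001  (end carry out of the top bit = 1)
Discarding the end carry: 0010001000010001
Decimal check:
  0011001110011010 = 8192 + 4096 + 512 + 256 + 128 + 16 + 8 + 2 = 13210
  0001000110001001 = 4096 + 256 + 128 + 8 + 1 = 4489
  13210 - 4489 = 8721, and 0010001000010001 = 8192 + 512 + 16 + 1 = 8721 ✓



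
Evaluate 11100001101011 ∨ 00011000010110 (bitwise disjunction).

OR: 1 when either bit is 1
  11100001101011
| 00011000010110
----------------
  11111001111111
Decimal: 14443 | 1558 = 15999



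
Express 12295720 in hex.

Using repeated division by 16 (digits 10–15 are A–F):
12295720 ÷ 16 = 768482 remainder 8
768482 ÷ 16 = 48030 remainder 2
48030 ÷ 16 = 3001 remainder 14 (E)
3001 ÷ 16 = 187 remainder 9
187 ÷ 16 = 11 remainder 11 (B)
11 ÷ 16 = 0 remainder 11 (B)
Reading remainders bottom to top: BB9E28



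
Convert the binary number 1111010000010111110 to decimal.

Sum of powers of 2 for each 1-bit:
2^1 + 2^2 + 2^3 + 2^4 + 2^5 + 2^7 + 2^13 + 2^15 + 2^16 + 2^17 + 2^18
= 2 + 4 + 8 + 16 + 32 + 128 + 8192 + 32768 + 65536 + 131072 + 262144
= 499902



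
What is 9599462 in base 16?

Using repeated division by 16 (digits 10–15 are A–F):
9599462 ÷ 16 = 599966 remainder 6
599966 ÷ 16 = 37497 remainder 14 (E)
37497 ÷ 16 = 2343 remainder 9
2343 ÷ 16 = 146 remainder 7
146 ÷ 16 = 9 remainder 2
9 ÷ 16 = 0 remainder 9
Reading remainders bottom to top: 9279E6



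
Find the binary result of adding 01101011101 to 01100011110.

Add column by column from the right: bit + bit + carry-in; write the sum mod 2, carry 1 when the sum is 2 or 3.
carry:  11000111000
        01101011101
+       01100011110
-------------------
       011001111011
(the carry out of the leftmost column, 0, becomes the leading bit)
Decimal check:
  01101011101 = 512 + 256 + 64 + 16 + 8 + 4 + 1 = 861
  01100011110 = 512 + 256 + 16 + 8 + 4 + 2 = 798
  861 + 798 = 1659, and 011001111011 = 1024 + 512 + 64 + 32 + 16 + 8 + 2 + 1 = 1659 ✓



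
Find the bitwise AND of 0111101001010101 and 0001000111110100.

AND: 1 only when both bits are 1
  0111101001010101
& 0001000111110100
------------------
  0001000001010100
Decimal: 31317 & 4596 = 4180



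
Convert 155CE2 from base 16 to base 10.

Expand by place value (powers of 16):
Digit values: C = 12, E = 14
155CE2 = 1 × 16^5 + 5 × 16^4 + 5 × 16^3 + 12 × 16^2 + 14 × 16^1 + 2 × 16^0
= 1 × 1048576 + 5 × 65536 + 5 × 4096 + 12 × 256 + 14 × 16 + 2 × 1
= 1048576 + 327680 + 20480 + 3072 + 224 + 2
= 1400034



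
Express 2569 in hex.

Using repeated division by 16 (digits 10–15 are A–F):
2569 ÷ 16 = 160 remainder 9
160 ÷ 16 = 10 remainder 0
10 ÷ 16 = 0 remainder 10 (A)
Reading remainders bottom to top: A09



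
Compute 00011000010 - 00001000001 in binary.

Method 1 - Direct subtraction (column by column from the right: bit − bit − borrow-in; if negative, add 2 and borrow 1 from the next column):
borrow: 00000000010
        00011000010
-       00001000001
-------------------
        00010000001

Method 2 - Add two's complement:
Two's complement of 00001000001: invert → 11110111110, add 1 → 11110111111
  00011000010
+ 11110111111
-------------
 100010000001  (end carry out of the top bit = 1)
Discarding the end carry: 00010000001
Decimal check:
  00011000010 = 128 + 64 + 2 = 194
  00001000001 = 64 + 1 = 65
  194 - 65 = 129, and 00010000001 = 128 + 1 = 129 ✓



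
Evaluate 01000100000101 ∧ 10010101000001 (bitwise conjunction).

AND: 1 only when both bits are 1
  01000100000101
& 10010101000001
----------------
  00000100000001
Decimal: 4357 & 9537 = 257



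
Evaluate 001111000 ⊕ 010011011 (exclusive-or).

XOR: 1 when bits differ
  001111000
^ 010011011
-----------
  011100011
Decimal: 120 ^ 155 = 227



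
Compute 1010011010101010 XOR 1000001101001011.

XOR: 1 when bits differ
  1010011010101010
^ 1000001101001011
------------------
  0010010111100001
Decimal: 42666 ^ 33611 = 9697



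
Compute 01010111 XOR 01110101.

XOR: 1 when bits differ
  01010111
^ 01110101
----------
  00100010
Decimal: 87 ^ 117 = 34



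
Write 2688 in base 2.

Using repeated division by 2:
2688 ÷ 2 = 1344 remainder 0
1344 ÷ 2 = 672 remainder 0
672 ÷ 2 = 336 remainder 0
336 ÷ 2 = 168 remainder 0
168 ÷ 2 = 84 remainder 0
84 ÷ 2 = 42 remainder 0
42 ÷ 2 = 21 remainder 0
21 ÷ 2 = 10 remainder 1
10 ÷ 2 = 5 remainder 0
5 ÷ 2 = 2 remainder 1
2 ÷ 2 = 1 remainder 0
1 ÷ 2 = 0 remainder 1
Reading remainders bottom to top: 101010000000



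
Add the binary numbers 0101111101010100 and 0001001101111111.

Add column by column from the right: bit + bit + carry-in; write the sum mod 2, carry 1 when the sum is 2 or 3.
carry:  0011111011111000
        0101111101010100
+       0001001101111111
------------------------
       00111001011010011
(the carry out of the leftmost column, 0, becomes the leading bit)
Decimal check:
  0101111101010100 = 16384 + 4096 + 2048 + 1024 + 512 + 256 + 64 + 16 + 4 = 24404
  0001001101111111 = 4096 + 512 + 256 + 64 + 32 + 16 + 8 + 4 + 2 + 1 = 4991
  24404 + 4991 = 29395, and 00111001011010011 = 16384 + 8192 + 4096 + 512 + 128 + 64 + 16 + 2 + 1 = 29395 ✓



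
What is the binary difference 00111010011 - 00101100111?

Method 1 - Direct subtraction (column by column from the right: bit − bit − borrow-in; if negative, add 2 and borrow 1 from the next column):
borrow: 00011011000
        00111010011
-       00101100111
-------------------
        00001101100

Method 2 - Add two's complement:
Two's complement of 00101100111: invert → 11010011000, add 1 → 11010011001
  00111010011
+ 11010011001
-------------
 100001101100  (end carry out of the top bit = 1)
Discarding the end carry: 00001101100
Decimal check:
  00111010011 = 256 + 128 + 64 + 16 + 2 + 1 = 467
  00101100111 = 256 + 64 + 32 + 4 + 2 + 1 = 359
  467 - 359 = 108, and 00001101100 = 64 + 32 + 8 + 4 = 108 ✓



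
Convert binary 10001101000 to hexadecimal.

Group into 4-bit nibbles from right:
  0100 = 4
  0110 = 6
  1000 = 8
Result: 468



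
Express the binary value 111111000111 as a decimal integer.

Sum of powers of 2 for each 1-bit:
2^0 + 2^1 + 2^2 + 2^6 + 2^7 + 2^8 + 2^9 + 2^10 + 2^11
= 1 + 2 + 4 + 64 + 128 + 256 + 512 + 1024 + 2048
= 4039



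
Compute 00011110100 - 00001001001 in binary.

Method 1 - Direct subtraction (column by column from the right: bit − bit − borrow-in; if negative, add 2 and borrow 1 from the next column):
borrow: 00000010110
        00011110100
-       00001001001
-------------------
        00010101011

Method 2 - Add two's complement:
Two's complement of 00001001001: invert → 11110110110, add 1 → 11110110111
  00011110100
+ 11110110111
-------------
 100010101011  (end carry out of the top bit = 1)
Discarding the end carry: 00010101011
Decimal check:
  00011110100 = 128 + 64 + 32 + 16 + 4 = 244
  00001001001 = 64 + 8 + 1 = 73
  244 - 73 = 171, and 00010101011 = 128 + 32 + 8 + 2 + 1 = 171 ✓



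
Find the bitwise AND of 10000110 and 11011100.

AND: 1 only when both bits are 1
  10000110
& 11011100
----------
  10000100
Decimal: 134 & 220 = 132



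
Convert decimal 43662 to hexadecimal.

Using repeated division by 16 (digits 10–15 are A–F):
43662 ÷ 16 = 2728 remainder 14 (E)
2728 ÷ 16 = 170 remainder 8
170 ÷ 16 = 10 remainder 10 (A)
10 ÷ 16 = 0 remainder 10 (A)
Reading remainders bottom to top: AA8E



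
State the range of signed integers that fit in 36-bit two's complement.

For 36-bit two's complement:
Minimum: -2^35 = -34359738368
Maximum: 2^35 - 1 = 34359738367



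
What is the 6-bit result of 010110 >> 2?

Original: 010110 (decimal 22)
Shift right by 2 positions
Drop the 2 low bits; fill with zeros on the left
Result: 000101 (decimal 5)
Equivalent: 22 >> 2 = 22 ÷ 2^2 = 5



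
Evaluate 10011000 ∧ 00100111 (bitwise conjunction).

AND: 1 only when both bits are 1
  10011000
& 00100111
----------
  00000000
Decimal: 152 & 39 = 0



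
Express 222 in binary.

Using repeated division by 2:
222 ÷ 2 = 111 remainder 0
111 ÷ 2 = 55 remainder 1
55 ÷ 2 = 27 remainder 1
27 ÷ 2 = 13 remainder 1
13 ÷ 2 = 6 remainder 1
6 ÷ 2 = 3 remainder 0
3 ÷ 2 = 1 remainder 1
1 ÷ 2 = 0 remainder 1
Reading remainders bottom to top: 11011110



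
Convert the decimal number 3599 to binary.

Using repeated division by 2:
3599 ÷ 2 = 1799 remainder 1
1799 ÷ 2 = 899 remainder 1
899 ÷ 2 = 449 remainder 1
449 ÷ 2 = 224 remainder 1
224 ÷ 2 = 112 remainder 0
112 ÷ 2 = 56 remainder 0
56 ÷ 2 = 28 remainder 0
28 ÷ 2 = 14 remainder 0
14 ÷ 2 = 7 remainder 0
7 ÷ 2 = 3 remainder 1
3 ÷ 2 = 1 remainder 1
1 ÷ 2 = 0 remainder 1
Reading remainders bottom to top: 111000001111



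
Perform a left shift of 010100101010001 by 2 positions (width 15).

Original: 010100101010001 (decimal 10577)
Shift left by 2 positions
Append 2 zeros on the right and drop the 2 high bits that overflow the 15-bit width
Result: 010010101000100 (decimal 9540)
Equivalent: 10577 << 2 = 10577 × 2^2 = 42308, truncated to 15 bits = 9540



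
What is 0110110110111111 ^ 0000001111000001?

XOR: 1 when bits differ
  0110110110111111
^ 0000001111000001
------------------
  0110111001111110
Decimal: 28095 ^ 961 = 28286



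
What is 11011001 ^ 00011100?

XOR: 1 when bits differ
  11011001
^ 00011100
----------
  11000101
Decimal: 217 ^ 28 = 197



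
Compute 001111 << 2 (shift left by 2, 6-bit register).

Original: 001111 (decimal 15)
Shift left by 2 positions
Append 2 zeros on the right
Result: 111100 (decimal 60)
Equivalent: 15 << 2 = 15 × 2^2 = 60



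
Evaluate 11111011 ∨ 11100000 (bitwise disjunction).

OR: 1 when either bit is 1
  11111011
| 11100000
----------
  11111011
Decimal: 251 | 224 = 251



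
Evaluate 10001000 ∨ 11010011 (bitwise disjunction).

OR: 1 when either bit is 1
  10001000
| 11010011
----------
  11011011
Decimal: 136 | 211 = 219



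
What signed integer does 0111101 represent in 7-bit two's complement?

Binary: 0111101
Sign bit: 0 (non-negative)
Read directly as an unsigned value:
0111101 = 32 + 16 + 8 + 4 + 1 = 61
Value: 61



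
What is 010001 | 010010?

OR: 1 when either bit is 1
  010001
| 010010
--------
  010011
Decimal: 17 | 18 = 19



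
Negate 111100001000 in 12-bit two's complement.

Original (sign bit 1, negative): 111100001000
Step 1 - Invert all bits: 000011110111
Step 2 - Add 1: 000011111000
Verification: 111100001000 + 000011111000 = 1000000000000; discarding the end carry (carry out of the top bit) leaves the 12-bit value 000000000000, as required for x + (-x)



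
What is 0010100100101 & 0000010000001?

AND: 1 only when both bits are 1
  0010100100101
& 0000010000001
---------------
  0000000000001
Decimal: 1317 & 129 = 1



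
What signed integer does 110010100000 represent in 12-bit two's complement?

Binary: 110010100000
Sign bit: 1 (negative)
Invert: 001101011111
Add 1:  001101100000
Magnitude: 001101100000 = 512 + 256 + 64 + 32 = 864
Value: -864



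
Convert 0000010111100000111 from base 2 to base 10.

Sum of powers of 2 for each 1-bit:
2^0 + 2^1 + 2^2 + 2^8 + 2^9 + 2^10 + 2^11 + 2^13
= 1 + 2 + 4 + 256 + 512 + 1024 + 2048 + 8192
= 12039



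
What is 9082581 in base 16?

Using repeated division by 16 (digits 10–15 are A–F):
9082581 ÷ 16 = 567661 remainder 5
567661 ÷ 16 = 35478 remainder 13 (D)
35478 ÷ 16 = 2217 remainder 6
2217 ÷ 16 = 138 remainder 9
138 ÷ 16 = 8 remainder 10 (A)
8 ÷ 16 = 0 remainder 8
Reading remainders bottom to top: 8A96D5



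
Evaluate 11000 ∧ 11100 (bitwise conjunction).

AND: 1 only when both bits are 1
  11000
& 11100
-------
  11000
Decimal: 24 & 28 = 24



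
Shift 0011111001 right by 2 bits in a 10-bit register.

Original: 0011111001 (decimal 249)
Shift right by 2 positions
Drop the 2 low bits; fill with zeros on the left
Result: 0000111110 (decimal 62)
Equivalent: 249 >> 2 = 249 ÷ 2^2 = 62



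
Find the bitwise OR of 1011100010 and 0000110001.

OR: 1 when either bit is 1
  1011100010
| 0000110001
------------
  1011110011
Decimal: 738 | 49 = 755



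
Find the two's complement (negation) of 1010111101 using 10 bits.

Original (sign bit 1, negative): 1010111101
Step 1 - Invert all bits: 0101000010
Step 2 - Add 1: 0101000011
Verification: 1010111101 + 0101000011 = 10000000000; discarding the end carry (carry out of the top bit) leaves the 10-bit value 0000000000, as required for x + (-x)



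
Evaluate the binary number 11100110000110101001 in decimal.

Sum of powers of 2 for each 1-bit:
2^0 + 2^3 + 2^5 + 2^7 + 2^8 + 2^13 + 2^14 + 2^17 + 2^18 + 2^19
= 1 + 8 + 32 + 128 + 256 + 8192 + 16384 + 131072 + 262144 + 524288
= 942505



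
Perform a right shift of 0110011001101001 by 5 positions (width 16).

Original: 0110011001101001 (decimal 26217)
Shift right by 5 positions
Drop the 5 low bits; fill with zeros on the left
Result: 0000001100110011 (decimal 819)
Equivalent: 26217 >> 5 = 26217 ÷ 2^5 = 819



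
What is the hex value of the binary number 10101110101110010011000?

Group into 4-bit nibbles from right:
  0101 = 5
  0111 = 7
  0101 = 5
  1100 = C
  1001 = 9
  1000 = 8
Result: 575C98



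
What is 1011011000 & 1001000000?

AND: 1 only when both bits are 1
  1011011000
& 1001000000
------------
  1001000000
Decimal: 728 & 576 = 576



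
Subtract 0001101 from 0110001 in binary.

Method 1 - Direct subtraction (column by column from the right: bit − bit − borrow-in; if negative, add 2 and borrow 1 from the next column):
borrow: 0011000
        0110001
-       0001101
---------------
        0100100

Method 2 - Add two's complement:
Two's complement of 0001101: invert → 1110010, add 1 → 1110011
  0110001
+ 1110011
---------
 10100100  (end carry out of the top bit = 1)
Discarding the end carry: 0100100
Decimal check:
  0110001 = 32 + 16 + 1 = 49
  0001101 = 8 + 4 + 1 = 13
  49 - 13 = 36, and 0100100 = 32 + 4 = 36 ✓



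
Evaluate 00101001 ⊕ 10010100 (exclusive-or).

XOR: 1 when bits differ
  00101001
^ 10010100
----------
  10111101
Decimal: 41 ^ 148 = 189



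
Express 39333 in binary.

Using repeated division by 2:
39333 ÷ 2 = 19666 remainder 1
19666 ÷ 2 = 9833 remainder 0
9833 ÷ 2 = 4916 remainder 1
4916 ÷ 2 = 2458 remainder 0
2458 ÷ 2 = 1229 remainder 0
1229 ÷ 2 = 614 remainder 1
614 ÷ 2 = 307 remainder 0
307 ÷ 2 = 153 remainder 1
153 ÷ 2 = 76 remainder 1
76 ÷ 2 = 38 remainder 0
38 ÷ 2 = 19 remainder 0
19 ÷ 2 = 9 remainder 1
9 ÷ 2 = 4 remainder 1
4 ÷ 2 = 2 remainder 0
2 ÷ 2 = 1 remainder 0
1 ÷ 2 = 0 remainder 1
Reading remainders bottom to top: 1001100110100101



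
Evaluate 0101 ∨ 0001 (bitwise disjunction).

OR: 1 when either bit is 1
  0101
| 0001
------
  0101
Decimal: 5 | 1 = 5



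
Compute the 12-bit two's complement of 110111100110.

Original (sign bit 1, negative): 110111100110
Step 1 - Invert all bits: 001000011001
Step 2 - Add 1: 001000011010
Verification: 110111100110 + 001000011010 = 1000000000000; discarding the end carry (carry out of the top bit) leaves the 12-bit value 000000000000, as required for x + (-x)



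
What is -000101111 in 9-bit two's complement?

Original: 000101111
Step 1 - Invert all bits: 111010000
Step 2 - Add 1: 111010001
Verification: 000101111 + 111010001 = 1000000000; discarding the end carry (carry out of the top bit) leaves the 9-bit value 000000000, as required for x + (-x)



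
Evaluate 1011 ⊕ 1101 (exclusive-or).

XOR: 1 when bits differ
  1011
^ 1101
------
  0110
Decimal: 11 ^ 13 = 6



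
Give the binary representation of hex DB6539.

Convert each hex digit to 4 bits:
  D = 1101
  B = 1011
  6 = 0110
  5 = 0101
  3 = 0011
  9 = 1001
Concatenate: 110110110110010100111001



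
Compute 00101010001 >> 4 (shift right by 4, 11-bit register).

Original: 00101010001 (decimal 337)
Shift right by 4 positions
Drop the 4 low bits; fill with zeros on the left
Result: 00000010101 (decimal 21)
Equivalent: 337 >> 4 = 337 ÷ 2^4 = 21



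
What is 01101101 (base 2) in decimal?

Sum of powers of 2 for each 1-bit:
2^0 + 2^2 + 2^3 + 2^5 + 2^6
= 1 + 4 + 8 + 32 + 64
= 109



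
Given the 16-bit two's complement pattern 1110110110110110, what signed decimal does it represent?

Binary: 1110110110110110
Sign bit: 1 (negative)
Invert: 0001001001001001
Add 1:  0001001001001010
Magnitude: 0001001001001010 = 4096 + 512 + 64 + 8 + 2 = 4682
Value: -4682



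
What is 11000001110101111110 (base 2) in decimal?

Sum of powers of 2 for each 1-bit:
2^1 + 2^2 + 2^3 + 2^4 + 2^5 + 2^6 + 2^8 + 2^10 + 2^11 + 2^12 + 2^18 + 2^19
= 2 + 4 + 8 + 16 + 32 + 64 + 256 + 1024 + 2048 + 4096 + 262144 + 524288
= 793982



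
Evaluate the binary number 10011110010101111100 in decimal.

Sum of powers of 2 for each 1-bit:
2^2 + 2^3 + 2^4 + 2^5 + 2^6 + 2^8 + 2^10 + 2^13 + 2^14 + 2^15 + 2^16 + 2^19
= 4 + 8 + 16 + 32 + 64 + 256 + 1024 + 8192 + 16384 + 32768 + 65536 + 524288
= 648572



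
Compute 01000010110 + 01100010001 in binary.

Add column by column from the right: bit + bit + carry-in; write the sum mod 2, carry 1 when the sum is 2 or 3.
carry:  10000100000
        01000010110
+       01100010001
-------------------
       010100100111
(the carry out of the leftmost column, 0, becomes the leading bit)
Decimal check:
  01000010110 = 512 + 16 + 4 + 2 = 534
  01100010001 = 512 + 256 + 16 + 1 = 785
  534 + 785 = 1319, and 010100100111 = 1024 + 256 + 32 + 4 + 2 + 1 = 1319 ✓



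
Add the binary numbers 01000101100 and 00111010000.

Add column by column from the right: bit + bit + carry-in; write the sum mod 2, carry 1 when the sum is 2 or 3.
carry:  00000000000
        01000101100
+       00111010000
-------------------
       001111111100
(the carry out of the leftmost column, 0, becomes the leading bit)
Decimal check:
  01000101100 = 512 + 32 + 8 + 4 = 556
  00111010000 = 256 + 128 + 64 + 16 = 464
  556 + 464 = 1020, and 001111111100 = 512 + 256 + 128 + 64 + 32 + 16 + 8 + 4 = 1020 ✓



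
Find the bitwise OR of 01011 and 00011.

OR: 1 when either bit is 1
  01011
| 00011
-------
  01011
Decimal: 11 | 3 = 11



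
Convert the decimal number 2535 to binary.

Using repeated division by 2:
2535 ÷ 2 = 1267 remainder 1
1267 ÷ 2 = 633 remainder 1
633 ÷ 2 = 316 remainder 1
316 ÷ 2 = 158 remainder 0
158 ÷ 2 = 79 remainder 0
79 ÷ 2 = 39 remainder 1
39 ÷ 2 = 19 remainder 1
19 ÷ 2 = 9 remainder 1
9 ÷ 2 = 4 remainder 1
4 ÷ 2 = 2 remainder 0
2 ÷ 2 = 1 remainder 0
1 ÷ 2 = 0 remainder 1
Reading remainders bottom to top: 100111100111



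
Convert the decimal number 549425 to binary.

Using repeated division by 2:
549425 ÷ 2 = 274712 remainder 1
274712 ÷ 2 = 137356 remainder 0
137356 ÷ 2 = 68678 remainder 0
68678 ÷ 2 = 34339 remainder 0
34339 ÷ 2 = 17169 remainder 1
17169 ÷ 2 = 8584 remainder 1
8584 ÷ 2 = 4292 remainder 0
4292 ÷ 2 = 2146 remainder 0
2146 ÷ 2 = 1073 remainder 0
1073 ÷ 2 = 536 remainder 1
536 ÷ 2 = 268 remainder 0
268 ÷ 2 = 134 remainder 0
134 ÷ 2 = 67 remainder 0
67 ÷ 2 = 33 remainder 1
33 ÷ 2 = 16 remainder 1
16 ÷ 2 = 8 remainder 0
8 ÷ 2 = 4 remainder 0
4 ÷ 2 = 2 remainder 0
2 ÷ 2 = 1 remainder 0
1 ÷ 2 = 0 remainder 1
Reading remainders bottom to top: 10000110001000110001



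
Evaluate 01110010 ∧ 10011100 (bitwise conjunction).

AND: 1 only when both bits are 1
  01110010
& 10011100
----------
  00010000
Decimal: 114 & 156 = 16



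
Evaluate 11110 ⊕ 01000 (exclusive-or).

XOR: 1 when bits differ
  11110
^ 01000
-------
  10110
Decimal: 30 ^ 8 = 22



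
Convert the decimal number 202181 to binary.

Using repeated division by 2:
202181 ÷ 2 = 101090 remainder 1
101090 ÷ 2 = 50545 remainder 0
50545 ÷ 2 = 25272 remainder 1
25272 ÷ 2 = 12636 remainder 0
12636 ÷ 2 = 6318 remainder 0
6318 ÷ 2 = 3159 remainder 0
3159 ÷ 2 = 1579 remainder 1
1579 ÷ 2 = 789 remainder 1
789 ÷ 2 = 394 remainder 1
394 ÷ 2 = 197 remainder 0
197 ÷ 2 = 98 remainder 1
98 ÷ 2 = 49 remainder 0
49 ÷ 2 = 24 remainder 1
24 ÷ 2 = 12 remainder 0
12 ÷ 2 = 6 remainder 0
6 ÷ 2 = 3 remainder 0
3 ÷ 2 = 1 remainder 1
1 ÷ 2 = 0 remainder 1
Reading remainders bottom to top: 110001010111000101



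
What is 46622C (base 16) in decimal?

Expand by place value (powers of 16):
Digit values: C = 12
46622C = 4 × 16^5 + 6 × 16^4 + 6 × 16^3 + 2 × 16^2 + 2 × 16^1 + 12 × 16^0
= 4 × 1048576 + 6 × 65536 + 6 × 4096 + 2 × 256 + 2 × 16 + 12 × 1
= 4194304 + 393216 + 24576 + 512 + 32 + 12
= 4612652



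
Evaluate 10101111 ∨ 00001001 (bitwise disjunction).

OR: 1 when either bit is 1
  10101111
| 00001001
----------
  10101111
Decimal: 175 | 9 = 175



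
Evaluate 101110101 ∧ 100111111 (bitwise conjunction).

AND: 1 only when both bits are 1
  101110101
& 100111111
-----------
  100110101
Decimal: 373 & 319 = 309



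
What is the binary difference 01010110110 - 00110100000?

Method 1 - Direct subtraction (column by column from the right: bit − bit − borrow-in; if negative, add 2 and borrow 1 from the next column):
borrow: 01000000000
        01010110110
-       00110100000
-------------------
        00100010110

Method 2 - Add two's complement:
Two's complement of 00110100000: invert → 11001011111, add 1 → 11001100000
  01010110110
+ 11001100000
-------------
 100100010110  (end carry out of the top bit = 1)
Discarding the end carry: 00100010110
Decimal check:
  01010110110 = 512 + 128 + 32 + 16 + 4 + 2 = 694
  00110100000 = 256 + 128 + 32 = 416
  694 - 416 = 278, and 00100010110 = 256 + 16 + 4 + 2 = 278 ✓



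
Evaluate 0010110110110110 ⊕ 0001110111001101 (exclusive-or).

XOR: 1 when bits differ
  0010110110110110
^ 0001110111001101
------------------
  0011000001111011
Decimal: 11702 ^ 7629 = 12411



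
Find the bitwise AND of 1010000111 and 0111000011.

AND: 1 only when both bits are 1
  1010000111
& 0111000011
------------
  0010000011
Decimal: 647 & 451 = 131



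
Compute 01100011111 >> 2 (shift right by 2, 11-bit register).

Original: 01100011111 (decimal 799)
Shift right by 2 positions
Drop the 2 low bits; fill with zeros on the left
Result: 00011000111 (decimal 199)
Equivalent: 799 >> 2 = 799 ÷ 2^2 = 199



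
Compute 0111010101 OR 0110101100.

OR: 1 when either bit is 1
  0111010101
| 0110101100
------------
  0111111101
Decimal: 469 | 428 = 509



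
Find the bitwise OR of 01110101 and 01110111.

OR: 1 when either bit is 1
  01110101
| 01110111
----------
  01110111
Decimal: 117 | 119 = 119



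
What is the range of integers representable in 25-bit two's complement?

For 25-bit two's complement:
Minimum: -2^24 = -16777216
Maximum: 2^24 - 1 = 16777215



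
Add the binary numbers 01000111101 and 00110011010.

Add column by column from the right: bit + bit + carry-in; write the sum mod 2, carry 1 when the sum is 2 or 3.
carry:  00001110000
        01000111101
+       00110011010
-------------------
       001111010111
(the carry out of the leftmost column, 0, becomes the leading bit)
Decimal check:
  01000111101 = 512 + 32 + 16 + 8 + 4 + 1 = 573
  00110011010 = 256 + 128 + 16 + 8 + 2 = 410
  573 + 410 = 983, and 001111010111 = 512 + 256 + 128 + 64 + 16 + 4 + 2 + 1 = 983 ✓



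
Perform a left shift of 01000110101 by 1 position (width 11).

Original: 01000110101 (decimal 565)
Shift left by 1 position
Append 1 zero on the right
Result: 10001101010 (decimal 1130)
Equivalent: 565 << 1 = 565 × 2^1 = 1130



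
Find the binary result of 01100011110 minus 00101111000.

Method 1 - Direct subtraction (column by column from the right: bit − bit − borrow-in; if negative, add 2 and borrow 1 from the next column):
borrow: 01111000000
        01100011110
-       00101111000
-------------------
        00110100110

Method 2 - Add two's complement:
Two's complement of 00101111000: invert → 11010000111, add 1 → 11010001000
  01100011110
+ 11010001000
-------------
 100110100110  (end carry out of the top bit = 1)
Discarding the end carry: 00110100110
Decimal check:
  01100011110 = 512 + 256 + 16 + 8 + 4 + 2 = 798
  00101111000 = 256 + 64 + 32 + 16 + 8 = 376
  798 - 376 = 422, and 00110100110 = 256 + 128 + 32 + 4 + 2 = 422 ✓



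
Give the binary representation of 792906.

Using repeated division by 2:
792906 ÷ 2 = 396453 remainder 0
396453 ÷ 2 = 198226 remainder 1
198226 ÷ 2 = 99113 remainder 0
99113 ÷ 2 = 49556 remainder 1
49556 ÷ 2 = 24778 remainder 0
24778 ÷ 2 = 12389 remainder 0
12389 ÷ 2 = 6194 remainder 1
6194 ÷ 2 = 3097 remainder 0
3097 ÷ 2 = 1548 remainder 1
1548 ÷ 2 = 774 remainder 0
774 ÷ 2 = 387 remainder 0
387 ÷ 2 = 193 remainder 1
193 ÷ 2 = 96 remainder 1
96 ÷ 2 = 48 remainder 0
48 ÷ 2 = 24 remainder 0
24 ÷ 2 = 12 remainder 0
12 ÷ 2 = 6 remainder 0
6 ÷ 2 = 3 remainder 0
3 ÷ 2 = 1 remainder 1
1 ÷ 2 = 0 remainder 1
Reading remainders bottom to top: 11000001100101001010



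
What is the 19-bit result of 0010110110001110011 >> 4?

Original: 0010110110001110011 (decimal 93299)
Shift right by 4 positions
Drop the 4 low bits; fill with zeros on the left
Result: 0000001011011000111 (decimal 5831)
Equivalent: 93299 >> 4 = 93299 ÷ 2^4 = 5831



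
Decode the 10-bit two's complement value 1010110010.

Binary: 1010110010
Sign bit: 1 (negative)
Invert: 0101001101
Add 1:  0101001110
Magnitude: 0101001110 = 256 + 64 + 8 + 4 + 2 = 334
Value: -334



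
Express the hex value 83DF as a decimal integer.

Expand by place value (powers of 16):
Digit values: D = 13, F = 15
83DF = 8 × 16^3 + 3 × 16^2 + 13 × 16^1 + 15 × 16^0
= 8 × 4096 + 3 × 256 + 13 × 16 + 15 × 1
= 32768 + 768 + 208 + 15
= 33759



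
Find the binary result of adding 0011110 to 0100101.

Add column by column from the right: bit + bit + carry-in; write the sum mod 2, carry 1 when the sum is 2 or 3.
carry:  1111000
        0011110
+       0100101
---------------
       01000011
(the carry out of the leftmost column, 0, becomes the leading bit)
Decimal check:
  0011110 = 16 + 8 + 4 + 2 = 30
  0100101 = 32 + 4 + 1 = 37
  30 + 37 = 67, and 01000011 = 64 + 2 + 1 = 67 ✓



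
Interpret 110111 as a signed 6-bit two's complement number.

Binary: 110111
Sign bit: 1 (negative)
Invert: 001000
Add 1:  001001
Magnitude: 001001 = 8 + 1 = 9
Value: -9



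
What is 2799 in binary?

Using repeated division by 2:
2799 ÷ 2 = 1399 remainder 1
1399 ÷ 2 = 699 remainder 1
699 ÷ 2 = 349 remainder 1
349 ÷ 2 = 174 remainder 1
174 ÷ 2 = 87 remainder 0
87 ÷ 2 = 43 remainder 1
43 ÷ 2 = 21 remainder 1
21 ÷ 2 = 10 remainder 1
10 ÷ 2 = 5 remainder 0
5 ÷ 2 = 2 remainder 1
2 ÷ 2 = 1 remainder 0
1 ÷ 2 = 0 remainder 1
Reading remainders bottom to top: 101011101111



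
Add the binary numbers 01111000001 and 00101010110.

Add column by column from the right: bit + bit + carry-in; write the sum mod 2, carry 1 when the sum is 2 or 3.
carry:  11110000000
        01111000001
+       00101010110
-------------------
       010100010111
(the carry out of the leftmost column, 0, becomes the leading bit)
Decimal check:
  01111000001 = 512 + 256 + 128 + 64 + 1 = 961
  00101010110 = 256 + 64 + 16 + 4 + 2 = 342
  961 + 342 = 1303, and 010100010111 = 1024 + 256 + 16 + 4 + 2 + 1 = 1303 ✓



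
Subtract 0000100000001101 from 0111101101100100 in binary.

Method 1 - Direct subtraction (column by column from the right: bit − bit − borrow-in; if negative, add 2 and borrow 1 from the next column):
borrow: 0000000000111110
        0111101101100100
-       0000100000001101
------------------------
        0111001101010111

Method 2 - Add two's complement:
Two's complement of 0000100000001101: invert → 1111011111110010, add 1 → 1111011111110011
  0111101101100100
+ 1111011111110011
------------------
 10111001101010111  (end carry out of the top bit = 1)
Discarding the end carry: 0111001101010111
Decimal check:
  0111101101100100 = 16384 + 8192 + 4096 + 2048 + 512 + 256 + 64 + 32 + 4 = 31588
  0000100000001101 = 2048 + 8 + 4 + 1 = 2061
  31588 - 2061 = 29527, and 0111001101010111 = 16384 + 8192 + 4096 + 512 + 256 + 64 + 16 + 4 + 2 + 1 = 29527 ✓



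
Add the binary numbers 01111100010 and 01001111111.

Add column by column from the right: bit + bit + carry-in; write the sum mod 2, carry 1 when the sum is 2 or 3.
carry:  11111111100
        01111100010
+       01001111111
-------------------
       011001100001
(the carry out of the leftmost column, 0, becomes the leading bit)
Decimal check:
  01111100010 = 512 + 256 + 128 + 64 + 32 + 2 = 994
  01001111111 = 512 + 64 + 32 + 16 + 8 + 4 + 2 + 1 = 639
  994 + 639 = 1633, and 011001100001 = 1024 + 512 + 64 + 32 + 1 = 1633 ✓



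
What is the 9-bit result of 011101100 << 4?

Original: 011101100 (decimal 236)
Shift left by 4 positions
Append 4 zeros on the right and drop the 4 high bits that overflow the 9-bit width
Result: 011000000 (decimal 192)
Equivalent: 236 << 4 = 236 × 2^4 = 3776, truncated to 9 bits = 192



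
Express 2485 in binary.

Using repeated division by 2:
2485 ÷ 2 = 1242 remainder 1
1242 ÷ 2 = 621 remainder 0
621 ÷ 2 = 310 remainder 1
310 ÷ 2 = 155 remainder 0
155 ÷ 2 = 77 remainder 1
77 ÷ 2 = 38 remainder 1
38 ÷ 2 = 19 remainder 0
19 ÷ 2 = 9 remainder 1
9 ÷ 2 = 4 remainder 1
4 ÷ 2 = 2 remainder 0
2 ÷ 2 = 1 remainder 0
1 ÷ 2 = 0 remainder 1
Reading remainders bottom to top: 100110110101



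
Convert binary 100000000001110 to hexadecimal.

Group into 4-bit nibbles from right:
  0100 = 4
  0000 = 0
  0000 = 0
  1110 = E
Result: 400E



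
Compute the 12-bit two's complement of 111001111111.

Original (sign bit 1, negative): 111001111111
Step 1 - Invert all bits: 000110000000
Step 2 - Add 1: 000110000001
Verification: 111001111111 + 000110000001 = 1000000000000; discarding the end carry (carry out of the top bit) leaves the 12-bit value 000000000000, as required for x + (-x)



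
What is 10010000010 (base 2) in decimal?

Sum of powers of 2 for each 1-bit:
2^1 + 2^7 + 2^10
= 2 + 128 + 1024
= 1154



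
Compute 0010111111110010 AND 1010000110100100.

AND: 1 only when both bits are 1
  0010111111110010
& 1010000110100100
------------------
  0010000110100000
Decimal: 12274 & 41380 = 8608



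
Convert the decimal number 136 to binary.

Using repeated division by 2:
136 ÷ 2 = 68 remainder 0
68 ÷ 2 = 34 remainder 0
34 ÷ 2 = 17 remainder 0
17 ÷ 2 = 8 remainder 1
8 ÷ 2 = 4 remainder 0
4 ÷ 2 = 2 remainder 0
2 ÷ 2 = 1 remainder 0
1 ÷ 2 = 0 remainder 1
Reading remainders bottom to top: 10001000



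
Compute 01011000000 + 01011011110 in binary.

Add column by column from the right: bit + bit + carry-in; write the sum mod 2, carry 1 when the sum is 2 or 3.
carry:  10110000000
        01011000000
+       01011011110
-------------------
       010110011110
(the carry out of the leftmost column, 0, becomes the leading bit)
Decimal check:
  01011000000 = 512 + 128 + 64 = 704
  01011011110 = 512 + 128 + 64 + 16 + 8 + 4 + 2 = 734
  704 + 734 = 1438, and 010110011110 = 1024 + 256 + 128 + 16 + 8 + 4 + 2 = 1438 ✓



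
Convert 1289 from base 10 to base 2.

Using repeated division by 2:
1289 ÷ 2 = 644 remainder 1
644 ÷ 2 = 322 remainder 0
322 ÷ 2 = 161 remainder 0
161 ÷ 2 = 80 remainder 1
80 ÷ 2 = 40 remainder 0
40 ÷ 2 = 20 remainder 0
20 ÷ 2 = 10 remainder 0
10 ÷ 2 = 5 remainder 0
5 ÷ 2 = 2 remainder 1
2 ÷ 2 = 1 remainder 0
1 ÷ 2 = 0 remainder 1
Reading remainders bottom to top: 10100001001



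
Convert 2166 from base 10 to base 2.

Using repeated division by 2:
2166 ÷ 2 = 1083 remainder 0
1083 ÷ 2 = 541 remainder 1
541 ÷ 2 = 270 remainder 1
270 ÷ 2 = 135 remainder 0
135 ÷ 2 = 67 remainder 1
67 ÷ 2 = 33 remainder 1
33 ÷ 2 = 16 remainder 1
16 ÷ 2 = 8 remainder 0
8 ÷ 2 = 4 remainder 0
4 ÷ 2 = 2 remainder 0
2 ÷ 2 = 1 remainder 0
1 ÷ 2 = 0 remainder 1
Reading remainders bottom to top: 100001110110



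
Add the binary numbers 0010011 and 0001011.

Add column by column from the right: bit + bit + carry-in; write the sum mod 2, carry 1 when the sum is 2 or 3.
carry:  0000110
        0010011
+       0001011
---------------
       00011110
(the carry out of the leftmost column, 0, becomes the leading bit)
Decimal check:
  0010011 = 16 + 2 + 1 = 19
  0001011 = 8 + 2 + 1 = 11
  19 + 11 = 30, and 00011110 = 16 + 8 + 4 + 2 = 30 ✓



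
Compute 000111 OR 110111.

OR: 1 when either bit is 1
  000111
| 110111
--------
  110111
Decimal: 7 | 55 = 55



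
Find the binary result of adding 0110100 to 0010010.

Add column by column from the right: bit + bit + carry-in; write the sum mod 2, carry 1 when the sum is 2 or 3.
carry:  1100000
        0110100
+       0010010
---------------
       01000110
(the carry out of the leftmost column, 0, becomes the leading bit)
Decimal check:
  0110100 = 32 + 16 + 4 = 52
  0010010 = 16 + 2 = 18
  52 + 18 = 70, and 01000110 = 64 + 4 + 2 = 70 ✓



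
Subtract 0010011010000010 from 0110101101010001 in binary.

Method 1 - Direct subtraction (column by column from the right: bit − bit − borrow-in; if negative, add 2 and borrow 1 from the next column):
borrow: 0000100100011100
        0110101101010001
-       0010011010000010
------------------------
        0100010011001111

Method 2 - Add two's complement:
Two's complement of 0010011010000010: invert → 1101100101111101, add 1 → 1101100101111110
  0110101101010001
+ 1101100101111110
------------------
 10100010011001111  (end carry out of the top bit = 1)
Discarding the end carry: 0100010011001111
Decimal check:
  0110101101010001 = 16384 + 8192 + 2048 + 512 + 256 + 64 + 16 + 1 = 27473
  0010011010000010 = 8192 + 1024 + 512 + 128 + 2 = 9858
  27473 - 9858 = 17615, and 0100010011001111 = 16384 + 1024 + 128 + 64 + 8 + 4 + 2 + 1 = 17615 ✓



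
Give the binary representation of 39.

Using repeated division by 2:
39 ÷ 2 = 19 remainder 1
19 ÷ 2 = 9 remainder 1
9 ÷ 2 = 4 remainder 1
4 ÷ 2 = 2 remainder 0
2 ÷ 2 = 1 remainder 0
1 ÷ 2 = 0 remainder 1
Reading remainders bottom to top: 100111



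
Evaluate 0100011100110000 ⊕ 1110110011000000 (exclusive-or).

XOR: 1 when bits differ
  0100011100110000
^ 1110110011000000
------------------
  1010101111110000
Decimal: 18224 ^ 60608 = 44016



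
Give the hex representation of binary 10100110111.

Group into 4-bit nibbles from right:
  0101 = 5
  0011 = 3
  0111 = 7
Result: 537



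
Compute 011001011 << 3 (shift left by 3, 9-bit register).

Original: 011001011 (decimal 203)
Shift left by 3 positions
Append 3 zeros on the right and drop the 3 high bits that overflow the 9-bit width
Result: 001011000 (decimal 88)
Equivalent: 203 << 3 = 203 × 2^3 = 1624, truncated to 9 bits = 88



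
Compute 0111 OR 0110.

OR: 1 when either bit is 1
  0111
| 0110
------
  0111
Decimal: 7 | 6 = 7



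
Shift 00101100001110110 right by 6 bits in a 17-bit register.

Original: 00101100001110110 (decimal 22646)
Shift right by 6 positions
Drop the 6 low bits; fill with zeros on the left
Result: 00000000101100001 (decimal 353)
Equivalent: 22646 >> 6 = 22646 ÷ 2^6 = 353

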